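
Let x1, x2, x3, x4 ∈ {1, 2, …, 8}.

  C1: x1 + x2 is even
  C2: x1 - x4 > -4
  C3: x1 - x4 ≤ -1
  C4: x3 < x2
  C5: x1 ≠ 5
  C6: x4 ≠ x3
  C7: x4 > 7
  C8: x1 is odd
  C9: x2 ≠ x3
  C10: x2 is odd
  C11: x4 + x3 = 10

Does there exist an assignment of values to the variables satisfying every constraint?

Try x1 = 7, x2 = 3, x3 = 2, x4 = 8.
Check constraint 2: x1 - x4 = -1; constraint 3: x1 - x4 = -1. The remaining constraints are straightforward to verify.

Satisfiable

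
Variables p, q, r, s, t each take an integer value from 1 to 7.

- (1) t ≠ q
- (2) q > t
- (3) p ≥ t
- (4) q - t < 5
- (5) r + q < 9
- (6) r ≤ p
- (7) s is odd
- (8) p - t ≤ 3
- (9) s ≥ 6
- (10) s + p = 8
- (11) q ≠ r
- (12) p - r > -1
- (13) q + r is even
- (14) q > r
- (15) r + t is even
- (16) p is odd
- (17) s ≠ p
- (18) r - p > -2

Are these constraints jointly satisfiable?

Try p = 1, q = 5, r = 1, s = 7, t = 1.
Check constraint 4: q - t = 4; constraint 5: r + q = 6. The remaining constraints are straightforward to verify.

Satisfiable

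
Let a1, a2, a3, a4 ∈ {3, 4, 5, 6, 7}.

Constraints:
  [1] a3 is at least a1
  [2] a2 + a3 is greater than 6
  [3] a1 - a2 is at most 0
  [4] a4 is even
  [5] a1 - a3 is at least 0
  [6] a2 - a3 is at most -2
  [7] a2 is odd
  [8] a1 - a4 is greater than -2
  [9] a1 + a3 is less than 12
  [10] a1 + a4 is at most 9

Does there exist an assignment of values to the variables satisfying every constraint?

Unsatisfiable

Constraints 3, 5, and 6 give a2 − a1 ≥ 0, a1 − a3 ≥ 0, a3 − a2 ≥ 2.
Adding all 3 inequalities: the left sides telescope to 0, and the right sides sum to 0 + 0 + 2 = 2. So 0 ≥ 2, which is false.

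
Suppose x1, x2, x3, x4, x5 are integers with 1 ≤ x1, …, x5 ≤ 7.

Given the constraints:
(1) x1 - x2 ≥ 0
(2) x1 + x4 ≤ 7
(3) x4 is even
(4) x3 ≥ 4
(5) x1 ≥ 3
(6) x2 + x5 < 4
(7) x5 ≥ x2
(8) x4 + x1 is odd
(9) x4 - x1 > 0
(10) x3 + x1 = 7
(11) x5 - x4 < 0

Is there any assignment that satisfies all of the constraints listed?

Take x1 = 3, x2 = 1, x3 = 4, x4 = 4, x5 = 2. Then constraint 1: x1 - x2 = 2; constraint 2: x1 + x4 = 7; constraint 6: x2 + x5 = 3, and every other listed constraint is also met.

Satisfiable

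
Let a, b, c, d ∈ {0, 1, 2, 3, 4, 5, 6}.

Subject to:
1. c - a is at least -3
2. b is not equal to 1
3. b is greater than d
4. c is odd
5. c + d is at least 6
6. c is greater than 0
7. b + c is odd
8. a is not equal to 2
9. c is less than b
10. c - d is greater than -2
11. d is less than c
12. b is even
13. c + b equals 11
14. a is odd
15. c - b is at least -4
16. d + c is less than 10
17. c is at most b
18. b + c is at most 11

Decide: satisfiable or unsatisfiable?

Satisfiable

The assignment a = 5, b = 6, c = 5, d = 4 works:
  constraint 1 holds since c - a = 0.
  constraint 5 holds since c + d = 9.
The rest check out directly.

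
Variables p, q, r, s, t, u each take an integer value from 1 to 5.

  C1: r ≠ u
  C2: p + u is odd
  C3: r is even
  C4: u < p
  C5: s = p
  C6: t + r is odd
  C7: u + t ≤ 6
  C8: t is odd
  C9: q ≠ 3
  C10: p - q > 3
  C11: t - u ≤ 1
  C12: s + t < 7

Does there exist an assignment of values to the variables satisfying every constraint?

Satisfiable

Take p = 5, q = 1, r = 4, s = 5, t = 1, u = 2. Then constraint 7: u + t = 3; constraint 10: p - q = 4, and every other listed constraint is also met.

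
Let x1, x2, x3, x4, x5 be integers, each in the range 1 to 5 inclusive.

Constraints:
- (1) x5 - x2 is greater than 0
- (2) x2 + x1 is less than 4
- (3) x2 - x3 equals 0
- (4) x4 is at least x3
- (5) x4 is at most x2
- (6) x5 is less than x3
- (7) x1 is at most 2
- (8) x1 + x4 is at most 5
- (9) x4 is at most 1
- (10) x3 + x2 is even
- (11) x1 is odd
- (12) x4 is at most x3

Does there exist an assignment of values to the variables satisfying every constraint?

Constraints 1, 4, 5, and 6 give x5 < x3, x3 ≤ x4, x4 ≤ x2, x2 < x5. Chaining: x5 < x3 ≤ x4 ≤ x2 < x5, which forces x5 < x5 — impossible.

Unsatisfiable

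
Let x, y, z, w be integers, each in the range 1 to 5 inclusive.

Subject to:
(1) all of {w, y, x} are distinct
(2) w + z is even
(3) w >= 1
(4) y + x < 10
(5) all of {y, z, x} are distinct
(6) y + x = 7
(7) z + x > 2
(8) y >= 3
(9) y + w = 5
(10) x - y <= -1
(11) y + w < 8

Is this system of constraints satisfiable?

Satisfiable

Setting (x, y, z, w) = (3, 4, 1, 1) satisfies everything: constraint 4: y + x = 7; constraint 6: y + x = 7; constraint 7: z + x = 4, and the others follow.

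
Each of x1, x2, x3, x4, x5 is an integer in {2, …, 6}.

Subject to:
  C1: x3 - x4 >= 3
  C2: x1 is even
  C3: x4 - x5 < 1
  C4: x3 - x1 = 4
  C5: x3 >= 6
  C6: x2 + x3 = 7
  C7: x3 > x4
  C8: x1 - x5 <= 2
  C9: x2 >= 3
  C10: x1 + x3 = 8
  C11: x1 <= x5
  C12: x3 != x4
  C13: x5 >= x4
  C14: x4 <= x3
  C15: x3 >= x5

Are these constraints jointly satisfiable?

From constraint 9: x2 ≥ 3. From constraint 5: x3 ≥ 6. Hence x2 + x3 ≥ 9. But constraint 6 requires x2 + x3 = 7, and 7 < 9. Contradiction.

Unsatisfiable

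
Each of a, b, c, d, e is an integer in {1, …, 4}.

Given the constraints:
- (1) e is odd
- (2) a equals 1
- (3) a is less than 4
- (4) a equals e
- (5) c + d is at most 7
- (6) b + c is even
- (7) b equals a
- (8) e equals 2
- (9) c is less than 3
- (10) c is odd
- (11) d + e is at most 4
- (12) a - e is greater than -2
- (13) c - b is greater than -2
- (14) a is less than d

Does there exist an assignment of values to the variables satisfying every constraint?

Unsatisfiable

Constraint 2 fixes a = 1 and constraint 8 fixes e = 2, but constraint 4 requires a = e. Since 1 ≠ 2, contradiction.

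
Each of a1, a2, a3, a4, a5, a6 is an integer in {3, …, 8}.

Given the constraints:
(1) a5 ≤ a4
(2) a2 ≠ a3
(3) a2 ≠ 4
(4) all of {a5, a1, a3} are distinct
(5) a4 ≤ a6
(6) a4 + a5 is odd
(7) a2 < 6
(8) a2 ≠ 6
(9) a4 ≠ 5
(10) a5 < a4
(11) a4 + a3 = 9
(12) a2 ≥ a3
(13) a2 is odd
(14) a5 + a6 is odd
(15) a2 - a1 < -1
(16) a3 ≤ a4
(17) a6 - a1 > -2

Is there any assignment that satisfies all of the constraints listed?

Setting (a1, a2, a3, a4, a5, a6) = (7, 5, 3, 6, 5, 8) satisfies everything: constraint 11: a4 + a3 = 9; constraint 15: a2 - a1 = -2, and the others follow.

Satisfiable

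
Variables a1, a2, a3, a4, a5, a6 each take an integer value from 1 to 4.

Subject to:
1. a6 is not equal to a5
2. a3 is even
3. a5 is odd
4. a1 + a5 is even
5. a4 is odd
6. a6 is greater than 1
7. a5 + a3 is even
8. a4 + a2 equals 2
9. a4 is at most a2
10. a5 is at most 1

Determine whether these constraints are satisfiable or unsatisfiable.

Constraint 3 makes a5 odd and constraint 2 makes a3 even, so a5 + a3 must be odd. Constraint 7 says a5 + a3 is even — contradiction.

Unsatisfiable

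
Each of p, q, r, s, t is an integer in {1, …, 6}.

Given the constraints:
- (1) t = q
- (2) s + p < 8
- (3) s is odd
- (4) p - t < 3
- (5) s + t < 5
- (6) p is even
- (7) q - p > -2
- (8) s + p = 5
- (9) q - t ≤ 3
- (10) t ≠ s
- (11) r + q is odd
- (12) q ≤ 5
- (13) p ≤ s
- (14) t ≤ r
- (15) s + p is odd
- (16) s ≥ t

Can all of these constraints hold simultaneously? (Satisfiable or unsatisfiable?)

Satisfiable

One satisfying assignment is p = 2, q = 1, r = 2, s = 3, t = 1.
For the less obvious constraints — constraint 2: s + p = 5; constraint 4: p - t = 1 — and the others hold by inspection.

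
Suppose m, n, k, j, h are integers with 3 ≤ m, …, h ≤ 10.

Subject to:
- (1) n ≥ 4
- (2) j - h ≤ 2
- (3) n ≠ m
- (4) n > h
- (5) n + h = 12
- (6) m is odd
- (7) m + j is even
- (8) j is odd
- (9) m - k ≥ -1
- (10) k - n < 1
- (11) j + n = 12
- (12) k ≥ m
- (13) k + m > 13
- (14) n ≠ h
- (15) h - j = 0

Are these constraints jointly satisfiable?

The assignment m = 7, n = 9, k = 7, j = 3, h = 3 works:
  constraint 2 holds since j - h = 0.
  constraint 5 holds since n + h = 12.
  constraint 9 holds since m - k = 0.
The rest check out directly.

Satisfiable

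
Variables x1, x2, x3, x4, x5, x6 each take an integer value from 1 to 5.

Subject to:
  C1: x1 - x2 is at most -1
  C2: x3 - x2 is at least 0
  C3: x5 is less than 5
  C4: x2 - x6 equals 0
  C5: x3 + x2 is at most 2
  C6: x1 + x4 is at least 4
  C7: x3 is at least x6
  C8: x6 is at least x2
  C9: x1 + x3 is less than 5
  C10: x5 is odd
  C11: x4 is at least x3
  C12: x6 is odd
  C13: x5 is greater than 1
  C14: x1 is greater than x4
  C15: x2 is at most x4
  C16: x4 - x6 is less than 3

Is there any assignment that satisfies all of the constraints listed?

Constraints 1, 7, 8, 11, and 14 give x1 < x2, x2 ≤ x6, x6 ≤ x3, x3 ≤ x4, x4 < x1. Chaining: x1 < x2 ≤ x6 ≤ x3 ≤ x4 < x1, which forces x1 < x1 — impossible.

Unsatisfiable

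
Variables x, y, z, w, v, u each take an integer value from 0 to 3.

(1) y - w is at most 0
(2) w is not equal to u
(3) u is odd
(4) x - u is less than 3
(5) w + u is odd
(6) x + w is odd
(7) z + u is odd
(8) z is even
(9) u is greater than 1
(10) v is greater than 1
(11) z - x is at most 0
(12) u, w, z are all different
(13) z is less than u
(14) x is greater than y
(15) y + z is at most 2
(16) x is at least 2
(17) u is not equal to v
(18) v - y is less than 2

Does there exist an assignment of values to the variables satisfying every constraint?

Try x = 3, y = 2, z = 0, w = 2, v = 2, u = 3.
Check constraint 1: y - w = 0; constraint 4: x - u = 0. The remaining constraints are straightforward to verify.

Satisfiable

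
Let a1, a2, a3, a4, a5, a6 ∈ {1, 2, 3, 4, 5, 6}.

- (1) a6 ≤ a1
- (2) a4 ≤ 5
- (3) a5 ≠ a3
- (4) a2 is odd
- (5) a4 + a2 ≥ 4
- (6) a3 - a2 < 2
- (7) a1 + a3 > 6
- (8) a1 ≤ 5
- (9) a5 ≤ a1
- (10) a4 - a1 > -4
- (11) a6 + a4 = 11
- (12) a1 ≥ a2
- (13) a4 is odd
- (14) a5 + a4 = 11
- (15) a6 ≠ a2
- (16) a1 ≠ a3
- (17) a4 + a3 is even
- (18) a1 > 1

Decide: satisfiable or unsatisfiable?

From constraints 1 and 8: a6 ≤ a1 ≤ 5. From constraint 2: a4 ≤ 5. Hence a6 + a4 ≤ 10. But constraint 11 requires a6 + a4 = 11, and 11 > 10. Contradiction.

Unsatisfiable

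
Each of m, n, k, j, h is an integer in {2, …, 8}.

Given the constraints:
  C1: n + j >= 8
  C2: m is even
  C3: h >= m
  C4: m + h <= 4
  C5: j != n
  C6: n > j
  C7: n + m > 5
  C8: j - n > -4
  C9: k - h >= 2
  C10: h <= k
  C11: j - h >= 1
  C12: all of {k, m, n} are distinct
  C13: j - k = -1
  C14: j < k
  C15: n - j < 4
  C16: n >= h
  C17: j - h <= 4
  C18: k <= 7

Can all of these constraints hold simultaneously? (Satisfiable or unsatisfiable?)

Satisfiable

The assignment m = 2, n = 6, k = 4, j = 3, h = 2 works:
  constraint 1 holds since n + j = 9.
  constraint 4 holds since m + h = 4.
The rest check out directly.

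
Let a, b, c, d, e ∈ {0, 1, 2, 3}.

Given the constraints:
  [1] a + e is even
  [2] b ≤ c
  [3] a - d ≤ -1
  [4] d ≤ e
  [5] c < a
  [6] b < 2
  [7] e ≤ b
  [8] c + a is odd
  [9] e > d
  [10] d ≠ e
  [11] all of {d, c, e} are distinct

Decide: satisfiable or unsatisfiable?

Unsatisfiable

Constraints 2, 3, 5, 7, and 9 give b ≤ c, c < a, a < d, d < e, e ≤ b. Chaining: b ≤ c < a < d < e ≤ b, which forces b < b — impossible.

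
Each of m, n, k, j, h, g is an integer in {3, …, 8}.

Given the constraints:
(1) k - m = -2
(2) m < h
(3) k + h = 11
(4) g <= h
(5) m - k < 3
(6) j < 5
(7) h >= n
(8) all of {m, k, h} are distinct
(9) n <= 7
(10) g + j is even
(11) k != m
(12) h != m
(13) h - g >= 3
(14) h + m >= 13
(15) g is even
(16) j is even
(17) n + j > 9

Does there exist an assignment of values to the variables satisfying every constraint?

One satisfying assignment is m = 6, n = 7, k = 4, j = 4, h = 7, g = 4.
For the less obvious constraints — constraint 1: k - m = -2; constraint 3: k + h = 11; constraint 5: m - k = 2 — and the others hold by inspection.

Satisfiable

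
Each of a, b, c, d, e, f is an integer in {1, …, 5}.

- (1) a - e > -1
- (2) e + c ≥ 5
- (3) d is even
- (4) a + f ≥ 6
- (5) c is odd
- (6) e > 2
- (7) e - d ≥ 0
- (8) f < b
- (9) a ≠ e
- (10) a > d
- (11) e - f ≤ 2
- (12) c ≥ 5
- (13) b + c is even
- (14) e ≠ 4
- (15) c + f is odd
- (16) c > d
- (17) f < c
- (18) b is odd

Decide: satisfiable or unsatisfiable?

Satisfiable

The assignment a = 5, b = 3, c = 5, d = 2, e = 3, f = 2 works:
  constraint 1 holds since a - e = 2.
  constraint 2 holds since e + c = 8.
The rest check out directly.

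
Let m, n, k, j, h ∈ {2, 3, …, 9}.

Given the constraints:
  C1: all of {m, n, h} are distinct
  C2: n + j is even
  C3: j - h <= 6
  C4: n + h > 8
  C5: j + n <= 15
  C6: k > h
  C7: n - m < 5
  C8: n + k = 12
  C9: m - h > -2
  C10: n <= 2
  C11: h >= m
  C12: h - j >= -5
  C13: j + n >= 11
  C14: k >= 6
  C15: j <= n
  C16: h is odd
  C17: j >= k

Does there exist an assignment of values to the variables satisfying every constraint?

From constraints 14 and 17: j ≥ k and k ≥ 6, so j ≥ 6. From constraints 10 and 15: j ≤ n and n ≤ 2, so j ≤ 2. But 2 < 6, so no value of j works.

Unsatisfiable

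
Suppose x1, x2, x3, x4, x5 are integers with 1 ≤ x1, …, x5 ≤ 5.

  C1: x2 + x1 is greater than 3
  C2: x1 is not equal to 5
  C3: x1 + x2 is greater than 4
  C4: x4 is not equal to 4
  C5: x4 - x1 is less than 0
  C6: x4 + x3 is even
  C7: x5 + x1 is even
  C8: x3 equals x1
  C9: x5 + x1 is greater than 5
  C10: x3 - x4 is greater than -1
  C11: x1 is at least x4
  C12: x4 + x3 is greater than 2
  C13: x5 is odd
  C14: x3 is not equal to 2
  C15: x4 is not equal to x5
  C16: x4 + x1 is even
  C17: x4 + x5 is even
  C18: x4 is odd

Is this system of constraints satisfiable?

Satisfiable

One satisfying assignment is x1 = 3, x2 = 3, x3 = 3, x4 = 1, x5 = 3.
For the less obvious constraints — constraint 1: x2 + x1 = 6; constraint 3: x1 + x2 = 6; constraint 5: x4 - x1 = -2 — and the others hold by inspection.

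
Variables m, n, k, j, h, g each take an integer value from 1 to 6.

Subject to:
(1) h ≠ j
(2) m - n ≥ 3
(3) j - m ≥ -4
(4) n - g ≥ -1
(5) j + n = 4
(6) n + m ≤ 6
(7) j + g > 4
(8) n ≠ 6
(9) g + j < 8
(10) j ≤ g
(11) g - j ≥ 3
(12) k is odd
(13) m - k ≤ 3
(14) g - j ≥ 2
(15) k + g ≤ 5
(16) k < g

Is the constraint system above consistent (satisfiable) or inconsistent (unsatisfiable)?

Constraints 2, 3, 4, and 11 give m − n ≥ 3, n − g ≥ -1, g − j ≥ 3, j − m ≥ -4.
Adding all 4 inequalities: the left sides telescope to 0, and the right sides sum to 3 + (-1) + 3 + (-4) = 1. So 0 ≥ 1, which is false.

Unsatisfiable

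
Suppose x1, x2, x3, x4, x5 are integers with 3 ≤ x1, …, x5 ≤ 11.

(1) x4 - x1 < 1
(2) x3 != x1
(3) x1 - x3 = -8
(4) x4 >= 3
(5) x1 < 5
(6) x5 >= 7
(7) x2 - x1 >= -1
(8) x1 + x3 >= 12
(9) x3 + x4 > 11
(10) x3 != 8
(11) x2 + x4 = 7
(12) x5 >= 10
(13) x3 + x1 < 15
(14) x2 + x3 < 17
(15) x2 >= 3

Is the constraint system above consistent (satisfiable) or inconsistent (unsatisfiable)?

Satisfiable

Try x1 = 3, x2 = 4, x3 = 11, x4 = 3, x5 = 11.
Check constraint 1: x4 - x1 = 0; constraint 3: x1 - x3 = -8; constraint 7: x2 - x1 = 1. The remaining constraints are straightforward to verify.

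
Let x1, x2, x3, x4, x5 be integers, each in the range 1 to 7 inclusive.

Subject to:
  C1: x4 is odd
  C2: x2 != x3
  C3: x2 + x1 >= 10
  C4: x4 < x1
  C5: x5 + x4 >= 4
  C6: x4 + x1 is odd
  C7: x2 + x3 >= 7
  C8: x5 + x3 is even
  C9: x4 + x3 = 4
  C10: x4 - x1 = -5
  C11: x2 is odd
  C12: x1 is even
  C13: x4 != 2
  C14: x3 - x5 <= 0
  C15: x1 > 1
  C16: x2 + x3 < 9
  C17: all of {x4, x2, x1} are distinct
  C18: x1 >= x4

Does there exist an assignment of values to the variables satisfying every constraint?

The assignment x1 = 6, x2 = 5, x3 = 3, x4 = 1, x5 = 3 works:
  constraint 3 holds since x2 + x1 = 11.
  constraint 5 holds since x5 + x4 = 4.
  constraint 7 holds since x2 + x3 = 8.
The rest check out directly.

Satisfiable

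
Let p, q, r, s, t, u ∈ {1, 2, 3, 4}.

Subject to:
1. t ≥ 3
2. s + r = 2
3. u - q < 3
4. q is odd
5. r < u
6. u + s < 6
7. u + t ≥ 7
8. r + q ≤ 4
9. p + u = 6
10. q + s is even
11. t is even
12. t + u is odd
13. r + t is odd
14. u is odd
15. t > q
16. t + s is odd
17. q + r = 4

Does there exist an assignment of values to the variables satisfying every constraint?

Satisfiable

The assignment p = 3, q = 3, r = 1, s = 1, t = 4, u = 3 works:
  constraint 2 holds since s + r = 2.
  constraint 3 holds since u - q = 0.
The rest check out directly.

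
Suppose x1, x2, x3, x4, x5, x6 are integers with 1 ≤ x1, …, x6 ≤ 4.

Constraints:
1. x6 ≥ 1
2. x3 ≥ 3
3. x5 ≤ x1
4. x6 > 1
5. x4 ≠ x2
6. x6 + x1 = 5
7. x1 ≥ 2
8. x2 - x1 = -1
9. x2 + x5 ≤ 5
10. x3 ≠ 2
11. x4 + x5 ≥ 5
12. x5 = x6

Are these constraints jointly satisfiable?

Satisfiable

One satisfying assignment is x1 = 3, x2 = 2, x3 = 3, x4 = 4, x5 = 2, x6 = 2.
For the less obvious constraints — constraint 6: x6 + x1 = 5; constraint 8: x2 - x1 = -1 — and the others hold by inspection.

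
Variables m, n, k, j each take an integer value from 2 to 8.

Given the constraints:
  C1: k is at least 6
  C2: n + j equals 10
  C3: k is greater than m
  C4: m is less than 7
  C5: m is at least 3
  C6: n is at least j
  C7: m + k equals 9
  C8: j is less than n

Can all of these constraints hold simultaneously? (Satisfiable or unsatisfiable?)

Satisfiable

Setting (m, n, k, j) = (3, 7, 6, 3) satisfies everything: constraint 2: n + j = 10; constraint 7: m + k = 9, and the others follow.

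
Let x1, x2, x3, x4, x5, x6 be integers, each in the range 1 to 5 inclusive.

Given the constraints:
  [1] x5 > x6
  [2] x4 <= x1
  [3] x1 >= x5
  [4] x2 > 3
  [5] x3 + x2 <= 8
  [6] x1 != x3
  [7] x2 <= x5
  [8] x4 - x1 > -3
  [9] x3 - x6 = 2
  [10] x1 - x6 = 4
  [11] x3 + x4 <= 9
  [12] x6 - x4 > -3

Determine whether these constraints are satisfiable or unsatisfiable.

Setting (x1, x2, x3, x4, x5, x6) = (5, 4, 3, 3, 4, 1) satisfies everything: constraint 5: x3 + x2 = 7; constraint 8: x4 - x1 = -2; constraint 9: x3 - x6 = 2, and the others follow.

Satisfiable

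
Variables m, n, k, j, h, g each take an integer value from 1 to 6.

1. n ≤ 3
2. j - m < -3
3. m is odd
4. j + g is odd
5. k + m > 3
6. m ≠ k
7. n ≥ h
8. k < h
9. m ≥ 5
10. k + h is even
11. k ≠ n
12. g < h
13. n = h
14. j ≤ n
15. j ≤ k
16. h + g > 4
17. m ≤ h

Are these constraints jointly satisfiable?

From constraints 9 and 17: h ≥ m and m ≥ 5, so h ≥ 5. From constraints 1 and 7: h ≤ n and n ≤ 3, so h ≤ 3. But 3 < 5, so no value of h works.

Unsatisfiable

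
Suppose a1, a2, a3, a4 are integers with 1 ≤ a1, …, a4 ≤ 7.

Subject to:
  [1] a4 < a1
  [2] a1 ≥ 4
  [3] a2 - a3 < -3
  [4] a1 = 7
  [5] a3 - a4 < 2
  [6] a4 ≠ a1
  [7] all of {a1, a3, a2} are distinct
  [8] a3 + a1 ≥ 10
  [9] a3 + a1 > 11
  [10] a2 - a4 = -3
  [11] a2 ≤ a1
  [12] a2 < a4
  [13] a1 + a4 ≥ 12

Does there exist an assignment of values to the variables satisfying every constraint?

Satisfiable

Try a1 = 7, a2 = 2, a3 = 6, a4 = 5.
Check constraint 3: a2 - a3 = -4; constraint 5: a3 - a4 = 1; constraint 8: a3 + a1 = 13. The remaining constraints are straightforward to verify.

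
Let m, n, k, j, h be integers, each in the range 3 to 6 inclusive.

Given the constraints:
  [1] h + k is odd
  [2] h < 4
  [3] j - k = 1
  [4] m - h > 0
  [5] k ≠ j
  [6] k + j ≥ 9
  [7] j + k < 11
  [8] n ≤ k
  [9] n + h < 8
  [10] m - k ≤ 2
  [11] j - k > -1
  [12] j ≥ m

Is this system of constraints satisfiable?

Setting (m, n, k, j, h) = (5, 3, 4, 5, 3) satisfies everything: constraint 3: j - k = 1; constraint 4: m - h = 2, and the others follow.

Satisfiable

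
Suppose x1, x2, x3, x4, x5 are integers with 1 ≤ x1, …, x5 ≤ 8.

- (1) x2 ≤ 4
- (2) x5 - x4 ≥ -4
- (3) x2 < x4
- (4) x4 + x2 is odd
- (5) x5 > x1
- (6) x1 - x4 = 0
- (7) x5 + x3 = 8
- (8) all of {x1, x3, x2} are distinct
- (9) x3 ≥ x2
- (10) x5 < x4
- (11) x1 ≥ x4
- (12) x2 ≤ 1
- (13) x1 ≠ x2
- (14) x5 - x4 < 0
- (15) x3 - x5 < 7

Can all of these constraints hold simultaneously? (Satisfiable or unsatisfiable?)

Unsatisfiable

Constraints 5, 10, and 11 give x5 < x4, x4 ≤ x1, x1 < x5. Chaining: x5 < x4 ≤ x1 < x5, which forces x5 < x5 — impossible.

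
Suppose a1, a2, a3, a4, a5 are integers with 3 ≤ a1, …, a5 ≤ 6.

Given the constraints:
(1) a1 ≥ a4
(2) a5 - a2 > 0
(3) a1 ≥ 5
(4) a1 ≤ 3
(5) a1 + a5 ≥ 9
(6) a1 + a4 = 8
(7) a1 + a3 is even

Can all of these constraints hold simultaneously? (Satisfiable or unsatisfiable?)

Unsatisfiable

From constraint 3: a1 ≥ 5. From constraint 4: a1 ≤ 3. But 3 < 5, so no value of a1 works.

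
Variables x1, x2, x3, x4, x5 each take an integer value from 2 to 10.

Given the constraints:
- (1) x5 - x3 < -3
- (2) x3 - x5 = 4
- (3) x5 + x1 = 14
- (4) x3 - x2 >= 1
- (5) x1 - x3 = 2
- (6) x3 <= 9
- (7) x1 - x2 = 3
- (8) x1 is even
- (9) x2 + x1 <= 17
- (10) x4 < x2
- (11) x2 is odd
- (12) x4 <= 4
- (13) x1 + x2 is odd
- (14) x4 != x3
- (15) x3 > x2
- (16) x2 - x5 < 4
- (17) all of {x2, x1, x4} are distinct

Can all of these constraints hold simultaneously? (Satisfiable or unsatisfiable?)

Satisfiable

The assignment x1 = 10, x2 = 7, x3 = 8, x4 = 4, x5 = 4 works:
  constraint 1 holds since x5 - x3 = -4.
  constraint 2 holds since x3 - x5 = 4.
  constraint 3 holds since x5 + x1 = 14.
The rest check out directly.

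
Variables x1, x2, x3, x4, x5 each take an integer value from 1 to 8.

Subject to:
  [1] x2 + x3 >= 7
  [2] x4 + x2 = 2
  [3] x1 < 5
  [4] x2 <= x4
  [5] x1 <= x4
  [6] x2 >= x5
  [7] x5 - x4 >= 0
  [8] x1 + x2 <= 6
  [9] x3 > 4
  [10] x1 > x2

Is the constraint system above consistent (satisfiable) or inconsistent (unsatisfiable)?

Constraints 5, 6, 7, and 10 give x4 ≤ x5, x5 ≤ x2, x2 < x1, x1 ≤ x4. Chaining: x4 ≤ x5 ≤ x2 < x1 ≤ x4, which forces x4 < x4 — impossible.

Unsatisfiable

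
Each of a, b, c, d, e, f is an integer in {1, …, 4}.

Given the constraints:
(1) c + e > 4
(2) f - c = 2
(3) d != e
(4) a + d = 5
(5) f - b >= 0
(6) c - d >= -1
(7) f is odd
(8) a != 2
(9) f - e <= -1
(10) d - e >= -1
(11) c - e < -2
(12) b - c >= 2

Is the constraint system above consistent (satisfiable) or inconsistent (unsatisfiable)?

Constraints 5, 6, 9, 10, and 12 give c − d ≥ -1, d − e ≥ -1, e − f ≥ 1, f − b ≥ 0, b − c ≥ 2.
Adding all 5 inequalities: the left sides telescope to 0, and the right sides sum to (-1) + (-1) + 1 + 0 + 2 = 1. So 0 ≥ 1, which is false.

Unsatisfiable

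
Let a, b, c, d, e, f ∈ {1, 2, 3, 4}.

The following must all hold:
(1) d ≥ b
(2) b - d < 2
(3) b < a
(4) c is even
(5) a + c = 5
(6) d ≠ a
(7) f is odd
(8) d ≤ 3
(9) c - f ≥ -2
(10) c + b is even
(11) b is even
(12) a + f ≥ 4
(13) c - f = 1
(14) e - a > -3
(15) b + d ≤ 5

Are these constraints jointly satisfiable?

Take a = 3, b = 2, c = 2, d = 2, e = 2, f = 1. Then constraint 2: b - d = 0; constraint 5: a + c = 5, and every other listed constraint is also met.

Satisfiable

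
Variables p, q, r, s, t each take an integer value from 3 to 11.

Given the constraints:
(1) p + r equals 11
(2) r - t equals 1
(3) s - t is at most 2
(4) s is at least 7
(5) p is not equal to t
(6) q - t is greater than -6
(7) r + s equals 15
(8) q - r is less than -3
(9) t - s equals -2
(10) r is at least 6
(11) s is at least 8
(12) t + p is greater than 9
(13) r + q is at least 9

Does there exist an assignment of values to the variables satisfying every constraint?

One satisfying assignment is p = 4, q = 3, r = 7, s = 8, t = 6.
For the less obvious constraints — constraint 1: p + r = 11; constraint 2: r - t = 1 — and the others hold by inspection.

Satisfiable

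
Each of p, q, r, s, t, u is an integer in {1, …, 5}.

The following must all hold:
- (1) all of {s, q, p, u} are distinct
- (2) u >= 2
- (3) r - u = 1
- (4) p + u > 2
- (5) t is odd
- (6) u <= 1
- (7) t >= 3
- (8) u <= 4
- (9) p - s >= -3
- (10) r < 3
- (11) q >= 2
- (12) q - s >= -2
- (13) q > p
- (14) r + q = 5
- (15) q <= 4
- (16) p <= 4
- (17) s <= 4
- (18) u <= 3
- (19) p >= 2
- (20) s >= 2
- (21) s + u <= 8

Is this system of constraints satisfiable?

Unsatisfiable

Constraints 2, 8, 11, 15, 16, 17, 19, and 20 confine each of s, q, p, u to the 3 values {2, …, 4}.
Constraint 1 requires all 4 of them to be distinct, but only 3 values are available — impossible by the pigeonhole principle.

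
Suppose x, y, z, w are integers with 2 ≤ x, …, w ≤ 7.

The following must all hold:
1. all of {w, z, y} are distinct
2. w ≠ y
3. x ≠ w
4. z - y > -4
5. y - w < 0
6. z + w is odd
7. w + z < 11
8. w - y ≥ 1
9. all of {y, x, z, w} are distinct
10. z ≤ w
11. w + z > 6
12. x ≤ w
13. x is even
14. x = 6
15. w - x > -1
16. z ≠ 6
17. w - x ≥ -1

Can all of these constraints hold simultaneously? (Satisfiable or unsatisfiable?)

Satisfiable

Try x = 6, y = 5, z = 2, w = 7.
Check constraint 4: z - y = -3; constraint 5: y - w = -2; constraint 7: w + z = 9. The remaining constraints are straightforward to verify.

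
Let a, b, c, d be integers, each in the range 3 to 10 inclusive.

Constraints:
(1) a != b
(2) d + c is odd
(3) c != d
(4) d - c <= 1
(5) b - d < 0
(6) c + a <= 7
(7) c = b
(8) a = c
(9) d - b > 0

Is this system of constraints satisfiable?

From constraints 7 and 8, a = c = b, so a = b. But constraint 1 says a ≠ b. Contradiction.

Unsatisfiable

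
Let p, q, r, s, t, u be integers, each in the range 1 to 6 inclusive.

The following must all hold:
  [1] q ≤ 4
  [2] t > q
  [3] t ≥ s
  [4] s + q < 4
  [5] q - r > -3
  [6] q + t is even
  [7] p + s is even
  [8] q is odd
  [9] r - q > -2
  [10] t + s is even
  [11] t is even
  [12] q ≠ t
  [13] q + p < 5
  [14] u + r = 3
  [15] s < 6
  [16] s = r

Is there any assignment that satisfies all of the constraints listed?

Unsatisfiable

Constraint 8 makes q odd and constraint 11 makes t even, so q + t must be odd. Constraint 6 says q + t is even — contradiction.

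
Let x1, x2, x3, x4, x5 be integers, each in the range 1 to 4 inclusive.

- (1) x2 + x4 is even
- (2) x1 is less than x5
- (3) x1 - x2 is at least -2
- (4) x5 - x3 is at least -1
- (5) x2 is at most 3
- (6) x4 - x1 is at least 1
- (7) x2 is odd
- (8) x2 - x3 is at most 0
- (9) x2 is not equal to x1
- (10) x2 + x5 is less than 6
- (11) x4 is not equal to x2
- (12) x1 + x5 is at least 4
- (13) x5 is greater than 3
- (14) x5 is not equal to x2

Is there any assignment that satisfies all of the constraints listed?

Satisfiable

The assignment x1 = 2, x2 = 1, x3 = 3, x4 = 3, x5 = 4 works:
  constraint 3 holds since x1 - x2 = 1.
  constraint 4 holds since x5 - x3 = 1.
The rest check out directly.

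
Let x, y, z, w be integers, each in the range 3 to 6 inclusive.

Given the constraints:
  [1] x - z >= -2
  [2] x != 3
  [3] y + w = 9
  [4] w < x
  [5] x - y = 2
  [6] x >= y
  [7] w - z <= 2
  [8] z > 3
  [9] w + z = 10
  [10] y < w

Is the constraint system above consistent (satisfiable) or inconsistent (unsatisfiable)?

Satisfiable

One satisfying assignment is x = 6, y = 4, z = 5, w = 5.
For the less obvious constraints — constraint 1: x - z = 1; constraint 3: y + w = 9; constraint 5: x - y = 2 — and the others hold by inspection.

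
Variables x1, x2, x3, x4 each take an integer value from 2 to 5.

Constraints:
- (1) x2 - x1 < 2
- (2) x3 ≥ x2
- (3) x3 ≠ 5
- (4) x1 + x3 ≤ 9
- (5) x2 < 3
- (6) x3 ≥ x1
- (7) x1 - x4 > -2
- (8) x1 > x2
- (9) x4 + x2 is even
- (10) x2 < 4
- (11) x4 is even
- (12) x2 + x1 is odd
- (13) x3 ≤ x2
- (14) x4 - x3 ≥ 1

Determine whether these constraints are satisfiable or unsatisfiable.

Constraints 6, 8, and 13 give x1 ≤ x3, x3 ≤ x2, x2 < x1. Chaining: x1 ≤ x3 ≤ x2 < x1, which forces x1 < x1 — impossible.

Unsatisfiable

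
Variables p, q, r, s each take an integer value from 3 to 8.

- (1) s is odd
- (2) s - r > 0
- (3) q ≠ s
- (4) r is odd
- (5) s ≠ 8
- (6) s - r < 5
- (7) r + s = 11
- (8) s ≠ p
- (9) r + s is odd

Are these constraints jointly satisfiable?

Constraint 4 makes r odd and constraint 1 makes s odd, so r + s must be even. Constraint 9 says r + s is odd — contradiction.

Unsatisfiable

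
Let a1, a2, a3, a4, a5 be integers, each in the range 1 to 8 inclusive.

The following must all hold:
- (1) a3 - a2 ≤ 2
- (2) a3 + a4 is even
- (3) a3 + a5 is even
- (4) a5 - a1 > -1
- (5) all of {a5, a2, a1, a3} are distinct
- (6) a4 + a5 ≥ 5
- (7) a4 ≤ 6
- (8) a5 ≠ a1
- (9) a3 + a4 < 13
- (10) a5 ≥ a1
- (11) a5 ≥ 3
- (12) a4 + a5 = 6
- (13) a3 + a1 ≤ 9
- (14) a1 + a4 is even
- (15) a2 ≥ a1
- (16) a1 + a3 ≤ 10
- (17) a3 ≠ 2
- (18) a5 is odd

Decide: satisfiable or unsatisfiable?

Satisfiable

The assignment a1 = 1, a2 = 6, a3 = 7, a4 = 3, a5 = 3 works:
  constraint 1 holds since a3 - a2 = 1.
  constraint 4 holds since a5 - a1 = 2.
The rest check out directly.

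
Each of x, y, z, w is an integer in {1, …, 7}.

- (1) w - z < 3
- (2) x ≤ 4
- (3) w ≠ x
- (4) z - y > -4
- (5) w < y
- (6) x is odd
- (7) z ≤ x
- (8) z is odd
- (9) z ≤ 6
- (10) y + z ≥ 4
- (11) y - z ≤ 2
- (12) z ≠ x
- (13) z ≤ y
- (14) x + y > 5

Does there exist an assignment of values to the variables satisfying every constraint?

Try x = 3, y = 3, z = 1, w = 2.
Check constraint 1: w - z = 1; constraint 4: z - y = -2; constraint 10: y + z = 4. The remaining constraints are straightforward to verify.

Satisfiable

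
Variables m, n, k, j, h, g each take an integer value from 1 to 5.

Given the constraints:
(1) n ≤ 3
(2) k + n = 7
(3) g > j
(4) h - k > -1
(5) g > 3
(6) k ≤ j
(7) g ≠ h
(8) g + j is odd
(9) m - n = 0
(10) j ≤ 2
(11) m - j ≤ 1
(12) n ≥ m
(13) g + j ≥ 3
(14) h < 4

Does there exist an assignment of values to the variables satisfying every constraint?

Unsatisfiable

From constraints 6 and 10: k ≤ j ≤ 2. From constraint 1: n ≤ 3. Hence k + n ≤ 5. But constraint 2 requires k + n = 7, and 7 > 5. Contradiction.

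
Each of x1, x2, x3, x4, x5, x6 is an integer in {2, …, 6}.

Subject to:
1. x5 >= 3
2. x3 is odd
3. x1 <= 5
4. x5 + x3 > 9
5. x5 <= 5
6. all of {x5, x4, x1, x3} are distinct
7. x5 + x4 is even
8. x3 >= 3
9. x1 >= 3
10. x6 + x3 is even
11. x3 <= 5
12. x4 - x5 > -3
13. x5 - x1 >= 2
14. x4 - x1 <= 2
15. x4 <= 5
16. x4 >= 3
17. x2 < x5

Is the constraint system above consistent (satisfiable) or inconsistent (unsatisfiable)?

Unsatisfiable

Constraints 1, 3, 5, 8, 9, 11, 15, and 16 confine each of x5, x4, x1, x3 to the 3 values {3, …, 5}.
Constraint 6 requires all 4 of them to be distinct, but only 3 values are available — impossible by the pigeonhole principle.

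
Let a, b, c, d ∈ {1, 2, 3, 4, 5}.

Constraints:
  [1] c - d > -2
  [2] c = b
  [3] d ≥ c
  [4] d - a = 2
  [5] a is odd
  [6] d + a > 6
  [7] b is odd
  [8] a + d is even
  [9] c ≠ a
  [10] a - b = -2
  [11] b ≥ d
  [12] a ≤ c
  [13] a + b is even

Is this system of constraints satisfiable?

One satisfying assignment is a = 3, b = 5, c = 5, d = 5.
For the less obvious constraints — constraint 1: c - d = 0; constraint 4: d - a = 2; constraint 6: d + a = 8 — and the others hold by inspection.

Satisfiable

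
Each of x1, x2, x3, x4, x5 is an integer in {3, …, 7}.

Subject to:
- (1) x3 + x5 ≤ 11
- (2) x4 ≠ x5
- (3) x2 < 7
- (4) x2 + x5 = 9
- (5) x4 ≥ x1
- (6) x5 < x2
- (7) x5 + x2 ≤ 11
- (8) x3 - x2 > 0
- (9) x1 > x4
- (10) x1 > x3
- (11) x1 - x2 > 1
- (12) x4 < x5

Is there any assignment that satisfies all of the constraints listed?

Constraints 5, 6, 8, 10, and 12 give x4 < x5, x5 < x2, x2 < x3, x3 < x1, x1 ≤ x4. Chaining: x4 < x5 < x2 < x3 < x1 ≤ x4, which forces x4 < x4 — impossible.

Unsatisfiable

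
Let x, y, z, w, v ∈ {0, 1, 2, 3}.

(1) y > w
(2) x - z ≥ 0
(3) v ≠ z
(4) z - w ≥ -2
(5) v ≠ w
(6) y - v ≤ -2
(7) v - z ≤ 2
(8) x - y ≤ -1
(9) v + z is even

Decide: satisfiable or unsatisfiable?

Constraints 2, 6, 7, and 8 give v − y ≥ 2, y − x ≥ 1, x − z ≥ 0, z − v ≥ -2.
Adding all 4 inequalities: the left sides telescope to 0, and the right sides sum to 2 + 1 + 0 + (-2) = 1. So 0 ≥ 1, which is false.

Unsatisfiable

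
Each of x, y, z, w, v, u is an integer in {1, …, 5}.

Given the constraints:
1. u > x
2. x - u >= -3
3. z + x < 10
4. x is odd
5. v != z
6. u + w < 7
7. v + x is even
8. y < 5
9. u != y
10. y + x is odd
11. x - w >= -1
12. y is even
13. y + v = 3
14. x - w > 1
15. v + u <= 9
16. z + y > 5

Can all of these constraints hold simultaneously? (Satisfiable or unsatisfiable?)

One satisfying assignment is x = 3, y = 2, z = 5, w = 1, v = 1, u = 5.
For the less obvious constraints — constraint 2: x - u = -2; constraint 3: z + x = 8; constraint 6: u + w = 6 — and the others hold by inspection.

Satisfiable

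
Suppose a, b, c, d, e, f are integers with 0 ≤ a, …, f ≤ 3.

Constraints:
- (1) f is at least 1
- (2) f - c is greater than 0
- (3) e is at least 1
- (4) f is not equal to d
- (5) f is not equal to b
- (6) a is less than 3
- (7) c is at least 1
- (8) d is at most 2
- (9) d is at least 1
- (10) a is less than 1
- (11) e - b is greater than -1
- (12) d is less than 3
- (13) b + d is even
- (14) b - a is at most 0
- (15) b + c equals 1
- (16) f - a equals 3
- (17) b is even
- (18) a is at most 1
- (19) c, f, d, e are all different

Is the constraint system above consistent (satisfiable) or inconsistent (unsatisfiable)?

Unsatisfiable

Constraints 1, 3, 7, and 9 confine each of c, f, d, e to the 3 values {1, …, 3} (the domain already gives each ≤ 3).
Constraint 19 requires all 4 of them to be distinct, but only 3 values are available — impossible by the pigeonhole principle.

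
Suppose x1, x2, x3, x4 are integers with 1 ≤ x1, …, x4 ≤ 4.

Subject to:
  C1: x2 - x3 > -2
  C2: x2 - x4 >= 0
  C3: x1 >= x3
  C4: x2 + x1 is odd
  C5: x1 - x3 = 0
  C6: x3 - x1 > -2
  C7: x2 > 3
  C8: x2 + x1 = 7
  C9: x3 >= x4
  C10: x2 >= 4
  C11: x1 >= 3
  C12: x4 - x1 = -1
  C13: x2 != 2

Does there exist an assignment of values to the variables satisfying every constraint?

One satisfying assignment is x1 = 3, x2 = 4, x3 = 3, x4 = 2.
For the less obvious constraints — constraint 1: x2 - x3 = 1; constraint 2: x2 - x4 = 2 — and the others hold by inspection.

Satisfiable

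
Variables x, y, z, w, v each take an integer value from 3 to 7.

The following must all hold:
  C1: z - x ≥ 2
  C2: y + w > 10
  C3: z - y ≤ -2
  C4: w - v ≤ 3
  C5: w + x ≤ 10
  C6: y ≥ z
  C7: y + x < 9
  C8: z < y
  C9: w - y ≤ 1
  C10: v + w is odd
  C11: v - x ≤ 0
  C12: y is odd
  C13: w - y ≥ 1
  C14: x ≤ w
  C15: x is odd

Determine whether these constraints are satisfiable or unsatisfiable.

Constraints 1, 3, 4, 11, and 13 give x − v ≥ 0, v − w ≥ -3, w − y ≥ 1, y − z ≥ 2, z − x ≥ 2.
Adding all 5 inequalities: the left sides telescope to 0, and the right sides sum to 0 + (-3) + 1 + 2 + 2 = 2. So 0 ≥ 2, which is false.

Unsatisfiable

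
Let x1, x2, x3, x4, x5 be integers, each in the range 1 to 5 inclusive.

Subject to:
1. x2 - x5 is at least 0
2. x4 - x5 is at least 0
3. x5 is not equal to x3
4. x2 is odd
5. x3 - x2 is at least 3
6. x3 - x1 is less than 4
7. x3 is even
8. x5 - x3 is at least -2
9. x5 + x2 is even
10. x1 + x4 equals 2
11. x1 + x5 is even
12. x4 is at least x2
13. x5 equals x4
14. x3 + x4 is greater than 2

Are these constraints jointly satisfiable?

Unsatisfiable

Constraints 1, 5, and 8 give x3 − x2 ≥ 3, x2 − x5 ≥ 0, x5 − x3 ≥ -2.
Adding all 3 inequalities: the left sides telescope to 0, and the right sides sum to 3 + 0 + (-2) = 1. So 0 ≥ 1, which is false.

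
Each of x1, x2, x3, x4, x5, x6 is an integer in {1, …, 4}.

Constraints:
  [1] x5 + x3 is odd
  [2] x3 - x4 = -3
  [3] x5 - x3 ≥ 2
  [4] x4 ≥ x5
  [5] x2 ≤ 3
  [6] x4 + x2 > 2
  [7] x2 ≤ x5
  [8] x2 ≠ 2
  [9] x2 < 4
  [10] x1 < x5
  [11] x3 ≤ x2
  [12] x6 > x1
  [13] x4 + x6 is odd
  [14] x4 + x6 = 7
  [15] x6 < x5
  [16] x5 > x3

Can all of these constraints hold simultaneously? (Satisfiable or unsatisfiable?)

The assignment x1 = 1, x2 = 1, x3 = 1, x4 = 4, x5 = 4, x6 = 3 works:
  constraint 2 holds since x3 - x4 = -3.
  constraint 3 holds since x5 - x3 = 3.
  constraint 6 holds since x4 + x2 = 5.
The rest check out directly.

Satisfiable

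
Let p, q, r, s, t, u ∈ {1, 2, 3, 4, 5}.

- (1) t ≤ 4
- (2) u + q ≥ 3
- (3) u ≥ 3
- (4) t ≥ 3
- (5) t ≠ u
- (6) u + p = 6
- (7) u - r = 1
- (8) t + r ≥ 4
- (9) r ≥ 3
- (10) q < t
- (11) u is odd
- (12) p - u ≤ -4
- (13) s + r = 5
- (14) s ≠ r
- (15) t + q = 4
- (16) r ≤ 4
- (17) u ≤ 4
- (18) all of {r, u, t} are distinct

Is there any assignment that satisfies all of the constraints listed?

Constraints 1, 3, 4, 9, 16, and 17 confine each of r, u, t to the 2 values {3, 4}.
Constraint 18 requires all 3 of them to be distinct, but only 2 values are available — impossible by the pigeonhole principle.

Unsatisfiable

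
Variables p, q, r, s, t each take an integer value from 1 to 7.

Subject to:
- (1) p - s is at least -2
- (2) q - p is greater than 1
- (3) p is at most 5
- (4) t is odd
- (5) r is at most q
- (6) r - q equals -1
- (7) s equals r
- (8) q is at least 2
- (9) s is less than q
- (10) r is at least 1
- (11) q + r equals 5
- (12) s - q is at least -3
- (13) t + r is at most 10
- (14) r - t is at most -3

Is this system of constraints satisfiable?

One satisfying assignment is p = 1, q = 3, r = 2, s = 2, t = 5.
For the less obvious constraints — constraint 1: p - s = -1; constraint 2: q - p = 2 — and the others hold by inspection.

Satisfiable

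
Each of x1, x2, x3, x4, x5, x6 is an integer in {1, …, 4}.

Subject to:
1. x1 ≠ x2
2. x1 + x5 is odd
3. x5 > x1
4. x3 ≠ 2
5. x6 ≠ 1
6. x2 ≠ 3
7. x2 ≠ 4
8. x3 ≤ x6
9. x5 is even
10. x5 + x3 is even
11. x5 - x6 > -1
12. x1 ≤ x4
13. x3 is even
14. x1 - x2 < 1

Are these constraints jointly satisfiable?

One satisfying assignment is x1 = 1, x2 = 2, x3 = 4, x4 = 1, x5 = 4, x6 = 4.
For the less obvious constraints — constraint 2: x1 + x5 = 5 is odd; constraint 11: x5 - x6 = 0; constraint 14: x1 - x2 = -1 — and the others hold by inspection.

Satisfiable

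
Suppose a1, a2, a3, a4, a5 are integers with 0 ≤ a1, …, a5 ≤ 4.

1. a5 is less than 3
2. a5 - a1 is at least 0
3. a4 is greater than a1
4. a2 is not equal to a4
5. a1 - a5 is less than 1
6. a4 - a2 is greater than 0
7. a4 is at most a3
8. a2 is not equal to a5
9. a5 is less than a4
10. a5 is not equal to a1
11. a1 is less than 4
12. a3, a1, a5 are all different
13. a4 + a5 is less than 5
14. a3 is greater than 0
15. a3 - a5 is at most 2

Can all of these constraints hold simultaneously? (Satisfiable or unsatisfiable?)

Try a1 = 0, a2 = 0, a3 = 2, a4 = 2, a5 = 1.
Check constraint 2: a5 - a1 = 1; constraint 5: a1 - a5 = -1. The remaining constraints are straightforward to verify.

Satisfiable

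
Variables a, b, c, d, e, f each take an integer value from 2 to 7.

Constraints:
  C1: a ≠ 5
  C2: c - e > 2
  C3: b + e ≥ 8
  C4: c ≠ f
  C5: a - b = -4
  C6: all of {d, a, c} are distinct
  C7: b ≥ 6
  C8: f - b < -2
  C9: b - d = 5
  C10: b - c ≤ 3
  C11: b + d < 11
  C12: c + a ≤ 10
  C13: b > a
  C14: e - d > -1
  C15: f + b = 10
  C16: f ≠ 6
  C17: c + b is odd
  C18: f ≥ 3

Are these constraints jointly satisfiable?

One satisfying assignment is a = 3, b = 7, c = 6, d = 2, e = 3, f = 3.
For the less obvious constraints — constraint 2: c - e = 3; constraint 3: b + e = 10 — and the others hold by inspection.

Satisfiable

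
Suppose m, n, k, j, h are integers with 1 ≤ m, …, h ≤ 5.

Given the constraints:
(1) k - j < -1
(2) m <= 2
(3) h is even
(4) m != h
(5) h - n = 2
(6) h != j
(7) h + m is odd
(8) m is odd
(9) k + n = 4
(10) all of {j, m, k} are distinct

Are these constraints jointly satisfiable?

One satisfying assignment is m = 1, n = 2, k = 2, j = 5, h = 4.
For the less obvious constraints — constraint 1: k - j = -3; constraint 5: h - n = 2 — and the others hold by inspection.

Satisfiable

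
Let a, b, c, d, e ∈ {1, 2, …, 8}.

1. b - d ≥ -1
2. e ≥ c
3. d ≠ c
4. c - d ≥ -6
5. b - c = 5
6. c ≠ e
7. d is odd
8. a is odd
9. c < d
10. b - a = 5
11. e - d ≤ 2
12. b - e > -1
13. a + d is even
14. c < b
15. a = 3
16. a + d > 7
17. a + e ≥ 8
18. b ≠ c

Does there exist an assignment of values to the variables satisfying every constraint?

Satisfiable

Take a = 3, b = 8, c = 3, d = 7, e = 8. Then constraint 1: b - d = 1; constraint 4: c - d = -4; constraint 5: b - c = 5, and every other listed constraint is also met.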